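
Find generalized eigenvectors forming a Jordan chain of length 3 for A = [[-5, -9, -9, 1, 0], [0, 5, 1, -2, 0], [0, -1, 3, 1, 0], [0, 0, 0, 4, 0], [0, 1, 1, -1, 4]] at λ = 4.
We seek v_1 ∈ ker((A - 4I)^3) \ ker((A - 4I)^2), then set v_{i+1} = (A - 4I) v_i.

One such chain is v_1 = [[0, 0, 0, 1, 2]]^T, v_2 = [[1, -2, 1, 0, -1]]^T, v_3 = [[0, -1, 1, 0, -1]]^T. Check: (A - 4I) v_3 = [[0, 0, 0, 0, 0]]^T = 0.

v_1 = [[0, 0, 0, 1, 2]]^T, v_2 = [[1, -2, 1, 0, -1]]^T, v_3 = [[0, -1, 1, 0, -1]]^T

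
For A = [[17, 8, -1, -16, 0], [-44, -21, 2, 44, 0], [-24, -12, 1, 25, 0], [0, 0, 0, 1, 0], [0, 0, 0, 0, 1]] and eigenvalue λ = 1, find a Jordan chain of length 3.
We seek v_1 ∈ ker((A - I)^3) \ ker((A - I)^2), then set v_{i+1} = (A - I) v_i.

One such chain is v_1 = [[0, 2, 0, 1, 0]]^T, v_2 = [[0, 0, 1, 0, 0]]^T, v_3 = [[-1, 2, 0, 0, 0]]^T. Check: (A - I) v_3 = [[0, 0, 0, 0, 0]]^T = 0.

v_1 = [[0, 2, 0, 1, 0]]^T, v_2 = [[0, 0, 1, 0, 0]]^T, v_3 = [[-1, 2, 0, 0, 0]]^T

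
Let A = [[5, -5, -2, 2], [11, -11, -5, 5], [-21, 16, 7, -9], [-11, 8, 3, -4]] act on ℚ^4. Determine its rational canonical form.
The invariant factors of A (the non-unit diagonal entries of the Smith normal form of xI - A over ℚ[x]) are (x + 3)(x^3 + x - 1), each dividing the next. The characteristic polynomial is their product, (x + 3)(x^3 + x - 1).

The rational canonical form is the block-diagonal matrix of companion matrices C(f_i):
R = [[0, 0, 0, 3], [1, 0, 0, -2], [0, 1, 0, -1], [0, 0, 1, -3]].

Note the characteristic polynomial does not split into linear factors over ℚ, so A has no Jordan form over ℚ; the rational canonical form exists over any field.

R = [[0, 0, 0, 3], [1, 0, 0, -2], [0, 1, 0, -1], [0, 0, 1, -3]]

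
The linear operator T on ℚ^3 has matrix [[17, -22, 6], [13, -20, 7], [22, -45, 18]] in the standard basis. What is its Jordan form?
The characteristic polynomial is det(xI - A) = (x - 5)^3, so the eigenvalues are 5 (algebraic multiplicity 3).

For λ = 5: rank(A - 5I) = 2, rank((A - 5I)^2) = 1, rank((A - 5I)^3) = 0. The eigenspace has dimension 3 - 2 = 1, so there is 1 Jordan block; the rank sequence gives block sizes [3].

Assembling the blocks gives the Jordan form J above.

J = [[5, 1, 0], [0, 5, 1], [0, 0, 5]]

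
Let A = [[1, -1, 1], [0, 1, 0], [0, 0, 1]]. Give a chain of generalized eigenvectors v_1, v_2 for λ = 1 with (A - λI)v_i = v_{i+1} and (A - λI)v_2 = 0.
We seek v_1 ∈ ker((A - I)^2) \ ker(A - I), then set v_{i+1} = (A - I) v_i.

One such chain is v_1 = [[-2, 1, 2]]^T, v_2 = [[1, 0, 0]]^T. Check: (A - I) v_2 = [[0, 0, 0]]^T = 0.

v_1 = [[-2, 1, 2]]^T, v_2 = [[1, 0, 0]]^T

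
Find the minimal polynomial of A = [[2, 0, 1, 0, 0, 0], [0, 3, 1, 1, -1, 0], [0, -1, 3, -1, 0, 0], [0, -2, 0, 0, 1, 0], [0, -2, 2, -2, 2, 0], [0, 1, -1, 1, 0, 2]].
m_A(x) = (x - 2)^3

The characteristic polynomial factors as (x - 2)^6. The minimal polynomial is ∏(x - λ)^{k_λ} where k_λ is the size of the largest Jordan block at λ.

For λ = 2: rank(A - 2I) = 3, and the largest Jordan block has size 3 (the smallest k with rank((A - 2I)^k) = rank((A - 2I)^(k+1))).

So m_A(x) = (x - 2)^3.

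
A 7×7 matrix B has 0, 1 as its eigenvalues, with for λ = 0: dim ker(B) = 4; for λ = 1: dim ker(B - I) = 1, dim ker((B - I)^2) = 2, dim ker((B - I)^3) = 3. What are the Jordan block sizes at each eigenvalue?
Jordan blocks: (0, 1), (0, 1), (0, 1), (0, 1), (1, 3)

λ = 0: successive nullity increments [4] count blocks of size ≥ k; block sizes are [1, 1, 1, 1].
λ = 1: successive nullity increments [1, 1, 1] count blocks of size ≥ k; block sizes are [3].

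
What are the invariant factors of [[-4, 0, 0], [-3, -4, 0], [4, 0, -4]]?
x + 4, (x + 4)^2

The Jordan structure of A has elementary divisors (x + 4)^2, (x + 4). Arranging the block sizes at each eigenvalue in decreasing order and taking row products gives the invariant factors.

Invariant factors (smallest first, each dividing the next): x + 4, (x + 4)^2.

Check: the last factor (x + 4)^2 is the minimal polynomial, and the product (x + 4)^3 is the characteristic polynomial.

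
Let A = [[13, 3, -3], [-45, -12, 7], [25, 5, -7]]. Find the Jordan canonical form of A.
J = [[-2, 1, 0], [0, -2, 1], [0, 0, -2]]

The characteristic polynomial is det(xI - A) = (x + 2)^3, so the eigenvalues are -2 (algebraic multiplicity 3).

For λ = -2: rank(A + 2I) = 2, rank((A + 2I)^2) = 1, rank((A + 2I)^3) = 0. The eigenspace has dimension 3 - 2 = 1, so there is 1 Jordan block; the rank sequence gives block sizes [3].

Assembling the blocks gives the Jordan form J above.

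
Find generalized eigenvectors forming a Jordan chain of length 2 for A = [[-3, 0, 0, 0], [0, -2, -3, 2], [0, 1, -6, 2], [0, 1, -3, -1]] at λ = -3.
We seek v_1 ∈ ker((A + 3I)^2) \ ker(A + 3I), then set v_{i+1} = (A + 3I) v_i.

One such chain is v_1 = [[0, 1, 0, 0]]^T, v_2 = [[0, 1, 1, 1]]^T. Check: (A + 3I) v_2 = [[0, 0, 0, 0]]^T = 0.

v_1 = [[0, 1, 0, 0]]^T, v_2 = [[0, 1, 1, 1]]^T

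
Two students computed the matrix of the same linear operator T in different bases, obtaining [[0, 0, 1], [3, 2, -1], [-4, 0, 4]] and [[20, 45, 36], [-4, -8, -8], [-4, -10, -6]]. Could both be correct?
Both have characteristic polynomial (x - 2)^3, but the minimal polynomial of A is (x - 2)^3 while the minimal polynomial of B is (x - 2)^2. The minimal polynomial is a similarity invariant, so A and B are not similar.

No.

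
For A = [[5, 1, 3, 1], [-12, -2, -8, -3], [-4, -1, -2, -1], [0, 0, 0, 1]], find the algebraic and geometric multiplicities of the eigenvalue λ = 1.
The characteristic polynomial is x^2(x - 1)^2, so the factor x - 1 appears with exponent 2: the algebraic multiplicity is 2.

rank(A - I) = 2, so the eigenspace has dimension 4 - 2 = 2: the geometric multiplicity is 2.

algebraic multiplicity 2, geometric multiplicity 2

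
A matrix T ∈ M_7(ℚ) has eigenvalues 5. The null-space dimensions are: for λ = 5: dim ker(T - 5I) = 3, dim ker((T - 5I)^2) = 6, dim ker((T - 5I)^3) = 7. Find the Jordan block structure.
λ = 5: successive nullity increments [3, 3, 1] count blocks of size ≥ k; block sizes are [3, 2, 2].

Jordan blocks: (5, 3), (5, 2), (5, 2)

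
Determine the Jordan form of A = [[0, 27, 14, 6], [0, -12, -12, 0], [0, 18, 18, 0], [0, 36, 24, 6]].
J = [[0, 1, 0, 0], [0, 0, 0, 0], [0, 0, 6, 0], [0, 0, 0, 6]]

The characteristic polynomial is det(xI - A) = x^2(x - 6)^2, so the eigenvalues are 0 (algebraic multiplicity 2), 6 (algebraic multiplicity 2).

For λ = 0: rank(A) = 3, rank(A^2) = 2. The eigenspace has dimension 4 - 3 = 1, so there is 1 Jordan block; the rank sequence gives block sizes [2].

For λ = 6: rank(A - 6I) = 2. The eigenspace has dimension 4 - 2 = 2, so there are 2 Jordan blocks; the rank sequence gives block sizes [1, 1].

Assembling the blocks gives the Jordan form J above.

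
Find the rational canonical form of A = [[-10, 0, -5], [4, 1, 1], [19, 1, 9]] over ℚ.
R = [[0, 0, -5], [1, 0, -3], [0, 1, 0]]

The invariant factors of A (the non-unit diagonal entries of the Smith normal form of xI - A over ℚ[x]) are x^3 + 3x + 5, each dividing the next. The characteristic polynomial is their product, x^3 + 3x + 5.

The rational canonical form is the block-diagonal matrix of companion matrices C(f_i):
R = [[0, 0, -5], [1, 0, -3], [0, 1, 0]].

Note the characteristic polynomial does not split into linear factors over ℚ, so A has no Jordan form over ℚ; the rational canonical form exists over any field.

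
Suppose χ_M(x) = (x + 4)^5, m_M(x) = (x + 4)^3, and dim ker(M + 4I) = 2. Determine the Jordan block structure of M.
λ = -4: algebraic multiplicity 5 (exponent in χ_M), largest block size 3 (exponent in m_M), 2 blocks (geometric multiplicity). These force block sizes [3, 2].

Jordan blocks: (-4, 3), (-4, 2)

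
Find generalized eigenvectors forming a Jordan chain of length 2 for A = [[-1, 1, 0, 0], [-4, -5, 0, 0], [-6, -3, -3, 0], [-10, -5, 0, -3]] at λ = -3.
v_1 = [[0, 1, 4, 7]]^T, v_2 = [[1, -2, -3, -5]]^T

We seek v_1 ∈ ker((A + 3I)^2) \ ker(A + 3I), then set v_{i+1} = (A + 3I) v_i.

One such chain is v_1 = [[0, 1, 4, 7]]^T, v_2 = [[1, -2, -3, -5]]^T. Check: (A + 3I) v_2 = [[0, 0, 0, 0]]^T = 0.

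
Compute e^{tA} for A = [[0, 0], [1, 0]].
e^{tA} = [[1, 0], [t, 1]]

A has Jordan form J = [[0, 1], [0, 0]] with A = PJP^{-1}, so e^{tA} = P e^{tJ} P^{-1}.

For a Jordan block J_k(λ), e^{tJ_k(λ)} = e^{λt} · (I + tN + t^2 N^2/2! + ... + t^{k-1} N^{k-1}/(k-1)!) where N is the nilpotent superdiagonal part.

Assembling the blocks and conjugating back gives the entries of e^{tA} as shown above.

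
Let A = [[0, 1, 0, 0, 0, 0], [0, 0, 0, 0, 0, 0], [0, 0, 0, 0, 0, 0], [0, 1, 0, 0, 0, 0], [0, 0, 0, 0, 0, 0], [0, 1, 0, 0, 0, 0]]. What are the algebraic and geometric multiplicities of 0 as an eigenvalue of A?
algebraic multiplicity 6, geometric multiplicity 5

The characteristic polynomial is x^6, so the factor x appears with exponent 6: the algebraic multiplicity is 6.

rank(A) = 1, so the eigenspace has dimension 6 - 1 = 5: the geometric multiplicity is 5.

Since 5 < 6, A is not diagonalizable.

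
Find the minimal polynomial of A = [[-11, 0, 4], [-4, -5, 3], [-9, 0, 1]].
m_A(x) = (x + 5)^3

The characteristic polynomial factors as (x + 5)^3. The minimal polynomial is ∏(x - λ)^{k_λ} where k_λ is the size of the largest Jordan block at λ.

For λ = -5: rank(A + 5I) = 2, and the largest Jordan block has size 3 (the smallest k with rank((A + 5I)^k) = rank((A + 5I)^(k+1))).

So m_A(x) = (x + 5)^3.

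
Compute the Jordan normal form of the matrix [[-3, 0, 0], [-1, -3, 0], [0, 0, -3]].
J = [[-3, 1, 0], [0, -3, 0], [0, 0, -3]]

The characteristic polynomial is det(xI - A) = (x + 3)^3, so the eigenvalues are -3 (algebraic multiplicity 3).

For λ = -3: rank(A + 3I) = 1, rank((A + 3I)^2) = 0. The eigenspace has dimension 3 - 1 = 2, so there are 2 Jordan blocks; the rank sequence gives block sizes [2, 1].

Assembling the blocks gives the Jordan form J above.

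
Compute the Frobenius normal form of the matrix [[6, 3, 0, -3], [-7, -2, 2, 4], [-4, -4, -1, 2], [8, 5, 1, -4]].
R = [[0, 0, 0, 3], [1, 0, 0, 0], [0, 1, 0, -3], [0, 0, 1, -1]]

The invariant factors of A (the non-unit diagonal entries of the Smith normal form of xI - A over ℚ[x]) are (x + 1)(x^3 + 3x - 3), each dividing the next. The characteristic polynomial is their product, (x + 1)(x^3 + 3x - 3).

The rational canonical form is the block-diagonal matrix of companion matrices C(f_i):
R = [[0, 0, 0, 3], [1, 0, 0, 0], [0, 1, 0, -3], [0, 0, 1, -1]].

Note the characteristic polynomial does not split into linear factors over ℚ, so A has no Jordan form over ℚ; the rational canonical form exists over any field.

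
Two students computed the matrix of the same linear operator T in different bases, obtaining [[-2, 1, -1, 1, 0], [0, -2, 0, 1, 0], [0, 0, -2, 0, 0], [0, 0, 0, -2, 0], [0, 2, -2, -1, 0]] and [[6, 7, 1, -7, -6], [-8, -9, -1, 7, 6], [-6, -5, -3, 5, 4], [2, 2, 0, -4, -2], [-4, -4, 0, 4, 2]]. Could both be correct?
No.

Both have characteristic polynomial x(x + 2)^4, but the minimal polynomial of A is x(x + 2)^3 while the minimal polynomial of B is x(x + 2)^2. The minimal polynomial is a similarity invariant, so A and B are not similar.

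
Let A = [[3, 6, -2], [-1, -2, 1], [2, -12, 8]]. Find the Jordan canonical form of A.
The characteristic polynomial is det(xI - A) = (x - 4)^2(x - 1), so the eigenvalues are 1 (algebraic multiplicity 1), 4 (algebraic multiplicity 2).

For λ = 1: algebraic multiplicity 1 gives one 1×1 block.

For λ = 4: rank(A - 4I) = 2, rank((A - 4I)^2) = 1. The eigenspace has dimension 3 - 2 = 1, so there is 1 Jordan block; the rank sequence gives block sizes [2].

Assembling the blocks gives the Jordan form J above.

J = [[1, 0, 0], [0, 4, 1], [0, 0, 4]]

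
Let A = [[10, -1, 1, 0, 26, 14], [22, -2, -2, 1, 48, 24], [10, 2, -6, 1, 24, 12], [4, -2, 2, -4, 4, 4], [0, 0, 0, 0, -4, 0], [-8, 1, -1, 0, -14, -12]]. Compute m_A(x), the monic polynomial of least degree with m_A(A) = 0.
The characteristic polynomial factors as (x - 2)(x + 4)^5. The minimal polynomial is ∏(x - λ)^{k_λ} where k_λ is the size of the largest Jordan block at λ.

For λ = -4: rank(A + 4I) = 3, and the largest Jordan block has size 2 (the smallest k with rank((A + 4I)^k) = rank((A + 4I)^(k+1))).
For λ = 2: rank(A - 2I) = 5, and the largest Jordan block has size 1 (the smallest k with rank((A - 2I)^k) = rank((A - 2I)^(k+1))).

So m_A(x) = (x - 2)(x + 4)^2.

m_A(x) = (x - 2)(x + 4)^2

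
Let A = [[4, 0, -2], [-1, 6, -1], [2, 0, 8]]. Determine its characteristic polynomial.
xI - A = [[x - 4, 0, 2], [1, x - 6, 1], [-2, 0, x - 8]].

Expanding det(xI - A) along the first row:
det(xI - A) = + (x - 4)·det([[x - 6, 1], [0, x - 8]]) - (0)·det([[1, 1], [-2, x - 8]]) + (2)·det([[1, x - 6], [-2, 0]]).

Evaluating gives χ_A(x) = x^3 - 18x^2 + 108x - 216 = (x - 6)^3.

χ_A(x) = (x - 6)^3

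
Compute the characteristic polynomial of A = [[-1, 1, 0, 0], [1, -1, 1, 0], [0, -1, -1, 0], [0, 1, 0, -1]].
χ_A(x) = (x + 1)^4

xI - A = [[x + 1, -1, 0, 0], [-1, x + 1, -1, 0], [0, 1, x + 1, 0], [0, -1, 0, x + 1]].

Expanding det(xI - A) along the first row:
det(xI - A) = + (x + 1)·det([[x + 1, -1, 0], [1, x + 1, 0], [-1, 0, x + 1]]) - (-1)·det([[-1, -1, 0], [0, x + 1, 0], [0, 0, x + 1]]) + (0)·det([[-1, x + 1, 0], [0, 1, 0], [0, -1, x + 1]]) - (0)·det([[-1, x + 1, -1], [0, 1, x + 1], [0, -1, 0]]).

Evaluating gives χ_A(x) = x^4 + 4x^3 + 6x^2 + 4x + 1 = (x + 1)^4.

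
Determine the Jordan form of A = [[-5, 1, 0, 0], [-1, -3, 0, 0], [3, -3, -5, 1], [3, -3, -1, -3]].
J = [[-4, 1, 0, 0], [0, -4, 0, 0], [0, 0, -4, 1], [0, 0, 0, -4]]

The characteristic polynomial is det(xI - A) = (x + 4)^4, so the eigenvalues are -4 (algebraic multiplicity 4).

For λ = -4: rank(A + 4I) = 2, rank((A + 4I)^2) = 0. The eigenspace has dimension 4 - 2 = 2, so there are 2 Jordan blocks; the rank sequence gives block sizes [2, 2].

Assembling the blocks gives the Jordan form J above.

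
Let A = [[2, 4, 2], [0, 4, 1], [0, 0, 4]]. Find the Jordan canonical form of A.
The characteristic polynomial is det(xI - A) = (x - 4)^2(x - 2), so the eigenvalues are 2 (algebraic multiplicity 1), 4 (algebraic multiplicity 2).

For λ = 2: algebraic multiplicity 1 gives one 1×1 block.

For λ = 4: rank(A - 4I) = 2, rank((A - 4I)^2) = 1. The eigenspace has dimension 3 - 2 = 1, so there is 1 Jordan block; the rank sequence gives block sizes [2].

Assembling the blocks gives the Jordan form J above.

J = [[2, 0, 0], [0, 4, 1], [0, 0, 4]]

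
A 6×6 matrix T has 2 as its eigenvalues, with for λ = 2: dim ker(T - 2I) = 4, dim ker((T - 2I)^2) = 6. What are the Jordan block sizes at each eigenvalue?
Jordan blocks: (2, 2), (2, 2), (2, 1), (2, 1)

λ = 2: successive nullity increments [4, 2] count blocks of size ≥ k; block sizes are [2, 2, 1, 1].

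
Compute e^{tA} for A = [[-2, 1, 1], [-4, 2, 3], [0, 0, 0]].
e^{tA} = [[1 - 2*t, t, t*(t + 2)/2], [-4*t, 2*t + 1, t*(t + 3)], [0, 0, 1]]

A has Jordan form J = [[0, 1, 0], [0, 0, 1], [0, 0, 0]] with A = PJP^{-1}, so e^{tA} = P e^{tJ} P^{-1}.

For a Jordan block J_k(λ), e^{tJ_k(λ)} = e^{λt} · (I + tN + t^2 N^2/2! + ... + t^{k-1} N^{k-1}/(k-1)!) where N is the nilpotent superdiagonal part.

Assembling the blocks and conjugating back gives the entries of e^{tA} as shown above.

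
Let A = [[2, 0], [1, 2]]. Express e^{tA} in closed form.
e^{tA} = [[e^{2*t}, 0], [t*e^{2*t}, e^{2*t}]]

A has Jordan form J = [[2, 1], [0, 2]] with A = PJP^{-1}, so e^{tA} = P e^{tJ} P^{-1}.

For a Jordan block J_k(λ), e^{tJ_k(λ)} = e^{λt} · (I + tN + t^2 N^2/2! + ... + t^{k-1} N^{k-1}/(k-1)!) where N is the nilpotent superdiagonal part.

Assembling the blocks and conjugating back gives the entries of e^{tA} as shown above.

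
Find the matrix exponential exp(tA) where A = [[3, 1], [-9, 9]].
e^{tA} = [[(1 - 3*t)*e^{6*t}, t*e^{6*t}], [-9*t*e^{6*t}, (3*t + 1)*e^{6*t}]]

A has Jordan form J = [[6, 1], [0, 6]] with A = PJP^{-1}, so e^{tA} = P e^{tJ} P^{-1}.

For a Jordan block J_k(λ), e^{tJ_k(λ)} = e^{λt} · (I + tN + t^2 N^2/2! + ... + t^{k-1} N^{k-1}/(k-1)!) where N is the nilpotent superdiagonal part.

Assembling the blocks and conjugating back gives the entries of e^{tA} as shown above.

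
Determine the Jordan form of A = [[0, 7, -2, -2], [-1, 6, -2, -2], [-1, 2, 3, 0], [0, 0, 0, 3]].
The characteristic polynomial is det(xI - A) = (x - 3)^4, so the eigenvalues are 3 (algebraic multiplicity 4).

For λ = 3: rank(A - 3I) = 2, rank((A - 3I)^2) = 1, rank((A - 3I)^3) = 0. The eigenspace has dimension 4 - 2 = 2, so there are 2 Jordan blocks; the rank sequence gives block sizes [3, 1].

Assembling the blocks gives the Jordan form J above.

J = [[3, 1, 0, 0], [0, 3, 1, 0], [0, 0, 3, 0], [0, 0, 0, 3]]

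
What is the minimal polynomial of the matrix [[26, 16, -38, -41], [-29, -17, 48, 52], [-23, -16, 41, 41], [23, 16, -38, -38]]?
m_A(x) = (x - 3)^3

The characteristic polynomial factors as (x - 3)^4. The minimal polynomial is ∏(x - λ)^{k_λ} where k_λ is the size of the largest Jordan block at λ.

For λ = 3: rank(A - 3I) = 2, and the largest Jordan block has size 3 (the smallest k with rank((A - 3I)^k) = rank((A - 3I)^(k+1))).

So m_A(x) = (x - 3)^3.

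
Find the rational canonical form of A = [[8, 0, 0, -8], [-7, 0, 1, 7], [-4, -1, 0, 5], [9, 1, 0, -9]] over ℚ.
R = [[0, 0, 0, -8], [1, 0, 0, 4], [0, 1, 0, 6], [0, 0, 1, -1]]

The invariant factors of A (the non-unit diagonal entries of the Smith normal form of xI - A over ℚ[x]) are (x - 2)(x - 1)(x + 2)^2, each dividing the next. The characteristic polynomial is their product, (x - 2)(x - 1)(x + 2)^2.

The rational canonical form is the block-diagonal matrix of companion matrices C(f_i):
R = [[0, 0, 0, -8], [1, 0, 0, 4], [0, 1, 0, 6], [0, 0, 1, -1]].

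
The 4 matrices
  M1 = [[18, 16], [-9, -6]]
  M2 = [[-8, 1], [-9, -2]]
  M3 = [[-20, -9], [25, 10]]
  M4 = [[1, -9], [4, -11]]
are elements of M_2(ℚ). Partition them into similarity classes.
2 classes: {M1}, {M2, M3, M4}

Characteristic polynomials: χ_{M1} = (x - 6)^2, χ_{M2} = (x + 5)^2, χ_{M3} = (x + 5)^2, χ_{M4} = (x + 5)^2.

{M1}: invariant factors (x - 6)^2.

{M2, M3, M4}: invariant factors (x + 5)^2.

Matrices are similar if and only if their invariant-factor lists agree; the partition into similarity classes is {M1}, {M2, M3, M4}.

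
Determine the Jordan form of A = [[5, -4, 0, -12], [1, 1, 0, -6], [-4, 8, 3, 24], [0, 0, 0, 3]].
The characteristic polynomial is det(xI - A) = (x - 3)^4, so the eigenvalues are 3 (algebraic multiplicity 4).

For λ = 3: rank(A - 3I) = 1, rank((A - 3I)^2) = 0. The eigenspace has dimension 4 - 1 = 3, so there are 3 Jordan blocks; the rank sequence gives block sizes [2, 1, 1].

Assembling the blocks gives the Jordan form J above.

J = [[3, 1, 0, 0], [0, 3, 0, 0], [0, 0, 3, 0], [0, 0, 0, 3]]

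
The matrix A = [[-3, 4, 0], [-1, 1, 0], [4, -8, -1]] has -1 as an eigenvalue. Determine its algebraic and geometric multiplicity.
The characteristic polynomial is (x + 1)^3, so the factor x + 1 appears with exponent 3: the algebraic multiplicity is 3.

rank(A + I) = 1, so the eigenspace has dimension 3 - 1 = 2: the geometric multiplicity is 2.

Since 2 < 3, A is not diagonalizable.

algebraic multiplicity 3, geometric multiplicity 2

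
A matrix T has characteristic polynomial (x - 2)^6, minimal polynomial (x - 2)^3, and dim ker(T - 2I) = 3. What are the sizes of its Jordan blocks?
Jordan blocks: (2, 3), (2, 2), (2, 1)

λ = 2: algebraic multiplicity 6 (exponent in χ_T), largest block size 3 (exponent in m_T), 3 blocks (geometric multiplicity). These force block sizes [3, 2, 1].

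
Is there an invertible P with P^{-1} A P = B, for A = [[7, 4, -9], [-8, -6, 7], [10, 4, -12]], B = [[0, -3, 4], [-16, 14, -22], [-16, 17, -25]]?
Yes.

Two matrices over a field are similar if and only if they have the same invariant factors.

Both A and B have characteristic polynomial (x + 3)(x + 4)^2 and minimal polynomial (x + 3)(x + 4)^2. Computing further, both have invariant factors (x + 3)(x + 4)^2. Hence A and B are similar.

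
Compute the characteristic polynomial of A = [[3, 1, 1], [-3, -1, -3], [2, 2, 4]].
xI - A = [[x - 3, -1, -1], [3, x + 1, 3], [-2, -2, x - 4]].

Expanding det(xI - A) along the first row:
det(xI - A) = + (x - 3)·det([[x + 1, 3], [-2, x - 4]]) - (-1)·det([[3, 3], [-2, x - 4]]) + (-1)·det([[3, x + 1], [-2, -2]]).

Evaluating gives χ_A(x) = x^3 - 6x^2 + 12x - 8 = (x - 2)^3.

χ_A(x) = (x - 2)^3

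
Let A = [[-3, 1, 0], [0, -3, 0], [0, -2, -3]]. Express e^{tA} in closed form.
e^{tA} = [[e^{-3*t}, t*e^{-3*t}, 0], [0, e^{-3*t}, 0], [0, -2*t*e^{-3*t}, e^{-3*t}]]

A has Jordan form J = [[-3, 1, 0], [0, -3, 0], [0, 0, -3]] with A = PJP^{-1}, so e^{tA} = P e^{tJ} P^{-1}.

For a Jordan block J_k(λ), e^{tJ_k(λ)} = e^{λt} · (I + tN + t^2 N^2/2! + ... + t^{k-1} N^{k-1}/(k-1)!) where N is the nilpotent superdiagonal part.

Assembling the blocks and conjugating back gives the entries of e^{tA} as shown above.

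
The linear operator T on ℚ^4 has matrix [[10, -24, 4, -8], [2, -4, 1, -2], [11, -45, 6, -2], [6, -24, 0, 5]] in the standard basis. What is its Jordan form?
The characteristic polynomial is det(xI - A) = (x - 5)^3(x - 2), so the eigenvalues are 2 (algebraic multiplicity 1), 5 (algebraic multiplicity 3).

For λ = 2: algebraic multiplicity 1 gives one 1×1 block.

For λ = 5: rank(A - 5I) = 2, rank((A - 5I)^2) = 1. The eigenspace has dimension 4 - 2 = 2, so there are 2 Jordan blocks; the rank sequence gives block sizes [2, 1].

Assembling the blocks gives the Jordan form J above.

J = [[2, 0, 0, 0], [0, 5, 1, 0], [0, 0, 5, 0], [0, 0, 0, 5]]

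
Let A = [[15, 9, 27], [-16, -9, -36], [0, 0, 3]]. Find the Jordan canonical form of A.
The characteristic polynomial is det(xI - A) = (x - 3)^3, so the eigenvalues are 3 (algebraic multiplicity 3).

For λ = 3: rank(A - 3I) = 1, rank((A - 3I)^2) = 0. The eigenspace has dimension 3 - 1 = 2, so there are 2 Jordan blocks; the rank sequence gives block sizes [2, 1].

Assembling the blocks gives the Jordan form J above.

J = [[3, 1, 0], [0, 3, 0], [0, 0, 3]]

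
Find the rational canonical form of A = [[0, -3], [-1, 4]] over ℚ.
The invariant factors of A (the non-unit diagonal entries of the Smith normal form of xI - A over ℚ[x]) are x^2 - 4x - 3, each dividing the next. The characteristic polynomial is their product, x^2 - 4x - 3.

The rational canonical form is the block-diagonal matrix of companion matrices C(f_i):
R = [[0, 3], [1, 4]].

Note the characteristic polynomial does not split into linear factors over ℚ, so A has no Jordan form over ℚ; the rational canonical form exists over any field.

R = [[0, 3], [1, 4]]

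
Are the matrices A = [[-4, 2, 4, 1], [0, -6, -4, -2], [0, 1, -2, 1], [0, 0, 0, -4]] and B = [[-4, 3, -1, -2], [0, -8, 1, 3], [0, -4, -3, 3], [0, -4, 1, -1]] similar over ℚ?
Yes.

Two matrices over a field are similar if and only if they have the same invariant factors.

Both A and B have characteristic polynomial (x + 4)^4 and minimal polynomial (x + 4)^2. Computing further, both have invariant factors (x + 4)^2, (x + 4)^2. Hence A and B are similar.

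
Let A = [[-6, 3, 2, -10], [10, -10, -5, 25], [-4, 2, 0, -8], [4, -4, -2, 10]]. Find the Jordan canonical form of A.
The characteristic polynomial is det(xI - A) = x(x + 2)^3, so the eigenvalues are -2 (algebraic multiplicity 3), 0 (algebraic multiplicity 1).

For λ = -2: rank(A + 2I) = 3, rank((A + 2I)^2) = 2, rank((A + 2I)^3) = 1. The eigenspace has dimension 4 - 3 = 1, so there is 1 Jordan block; the rank sequence gives block sizes [3].

For λ = 0: algebraic multiplicity 1 gives one 1×1 block.

Assembling the blocks gives the Jordan form J above.

J = [[-2, 1, 0, 0], [0, -2, 1, 0], [0, 0, -2, 0], [0, 0, 0, 0]]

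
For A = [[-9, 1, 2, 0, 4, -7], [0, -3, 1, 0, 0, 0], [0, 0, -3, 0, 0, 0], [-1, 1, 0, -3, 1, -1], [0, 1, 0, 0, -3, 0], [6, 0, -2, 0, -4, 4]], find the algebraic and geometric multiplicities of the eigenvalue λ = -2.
algebraic multiplicity 1, geometric multiplicity 1

The characteristic polynomial is (x + 2)(x + 3)^5, so the factor x + 2 appears with exponent 1: the algebraic multiplicity is 1.

rank(A + 2I) = 5, so the eigenspace has dimension 6 - 5 = 1: the geometric multiplicity is 1.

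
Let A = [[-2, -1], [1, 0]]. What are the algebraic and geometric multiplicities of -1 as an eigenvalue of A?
algebraic multiplicity 2, geometric multiplicity 1

The characteristic polynomial is (x + 1)^2, so the factor x + 1 appears with exponent 2: the algebraic multiplicity is 2.

rank(A + I) = 1, so the eigenspace has dimension 2 - 1 = 1: the geometric multiplicity is 1.

Since 1 < 2, A is not diagonalizable.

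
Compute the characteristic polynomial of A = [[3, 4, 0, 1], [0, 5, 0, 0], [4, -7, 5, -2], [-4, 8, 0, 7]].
xI - A = [[x - 3, -4, 0, -1], [0, x - 5, 0, 0], [-4, 7, x - 5, 2], [4, -8, 0, x - 7]].

Expanding det(xI - A) along the first row:
det(xI - A) = + (x - 3)·det([[x - 5, 0, 0], [7, x - 5, 2], [-8, 0, x - 7]]) - (-4)·det([[0, 0, 0], [-4, x - 5, 2], [4, 0, x - 7]]) + (0)·det([[0, x - 5, 0], [-4, 7, 2], [4, -8, x - 7]]) - (-1)·det([[0, x - 5, 0], [-4, 7, x - 5], [4, -8, 0]]).

Evaluating gives χ_A(x) = x^4 - 20x^3 + 150x^2 - 500x + 625 = (x - 5)^4.

χ_A(x) = (x - 5)^4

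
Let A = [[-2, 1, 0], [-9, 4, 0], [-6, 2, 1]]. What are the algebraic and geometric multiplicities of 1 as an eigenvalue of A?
The characteristic polynomial is (x - 1)^3, so the factor x - 1 appears with exponent 3: the algebraic multiplicity is 3.

rank(A - I) = 1, so the eigenspace has dimension 3 - 1 = 2: the geometric multiplicity is 2.

Since 2 < 3, A is not diagonalizable.

algebraic multiplicity 3, geometric multiplicity 2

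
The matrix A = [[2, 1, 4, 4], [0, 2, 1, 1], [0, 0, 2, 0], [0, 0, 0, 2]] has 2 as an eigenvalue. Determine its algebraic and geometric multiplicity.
algebraic multiplicity 4, geometric multiplicity 2

The characteristic polynomial is (x - 2)^4, so the factor x - 2 appears with exponent 4: the algebraic multiplicity is 4.

rank(A - 2I) = 2, so the eigenspace has dimension 4 - 2 = 2: the geometric multiplicity is 2.

Since 2 < 4, A is not diagonalizable.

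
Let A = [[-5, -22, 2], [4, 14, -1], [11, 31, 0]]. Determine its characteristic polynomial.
xI - A = [[x + 5, 22, -2], [-4, x - 14, 1], [-11, -31, x]].

Expanding det(xI - A) along the first row:
det(xI - A) = + (x + 5)·det([[x - 14, 1], [-31, x]]) - (22)·det([[-4, 1], [-11, x]]) + (-2)·det([[-4, x - 14], [-11, -31]]).

Evaluating gives χ_A(x) = x^3 - 9x^2 + 27x - 27 = (x - 3)^3.

χ_A(x) = (x - 3)^3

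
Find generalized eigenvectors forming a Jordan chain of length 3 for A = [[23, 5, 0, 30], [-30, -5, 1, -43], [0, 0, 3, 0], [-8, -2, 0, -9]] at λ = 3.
v_1 = [[0, 0, 1, 0]]^T, v_2 = [[0, 1, 0, 0]]^T, v_3 = [[5, -8, 0, -2]]^T

We seek v_1 ∈ ker((A - 3I)^3) \ ker((A - 3I)^2), then set v_{i+1} = (A - 3I) v_i.

One such chain is v_1 = [[0, 0, 1, 0]]^T, v_2 = [[0, 1, 0, 0]]^T, v_3 = [[5, -8, 0, -2]]^T. Check: (A - 3I) v_3 = [[0, 0, 0, 0]]^T = 0.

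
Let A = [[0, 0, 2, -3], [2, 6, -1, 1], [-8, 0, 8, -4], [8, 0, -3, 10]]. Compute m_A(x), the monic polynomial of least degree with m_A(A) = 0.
The characteristic polynomial factors as (x - 6)^4. The minimal polynomial is ∏(x - λ)^{k_λ} where k_λ is the size of the largest Jordan block at λ.

For λ = 6: rank(A - 6I) = 2, and the largest Jordan block has size 3 (the smallest k with rank((A - 6I)^k) = rank((A - 6I)^(k+1))).

So m_A(x) = (x - 6)^3.

m_A(x) = (x - 6)^3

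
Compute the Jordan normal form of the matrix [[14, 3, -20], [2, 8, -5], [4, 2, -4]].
J = [[6, 1, 0], [0, 6, 1], [0, 0, 6]]

The characteristic polynomial is det(xI - A) = (x - 6)^3, so the eigenvalues are 6 (algebraic multiplicity 3).

For λ = 6: rank(A - 6I) = 2, rank((A - 6I)^2) = 1, rank((A - 6I)^3) = 0. The eigenspace has dimension 3 - 2 = 1, so there is 1 Jordan block; the rank sequence gives block sizes [3].

Assembling the blocks gives the Jordan form J above.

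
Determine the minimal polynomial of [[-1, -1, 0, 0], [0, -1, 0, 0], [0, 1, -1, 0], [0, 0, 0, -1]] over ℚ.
The characteristic polynomial factors as (x + 1)^4. The minimal polynomial is ∏(x - λ)^{k_λ} where k_λ is the size of the largest Jordan block at λ.

For λ = -1: rank(A + I) = 1, and the largest Jordan block has size 2 (the smallest k with rank((A + I)^k) = rank((A + I)^(k+1))).

So m_A(x) = (x + 1)^2.

m_A(x) = (x + 1)^2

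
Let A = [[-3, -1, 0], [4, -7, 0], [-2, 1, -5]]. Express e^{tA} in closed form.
A has Jordan form J = [[-5, 1, 0], [0, -5, 0], [0, 0, -5]] with A = PJP^{-1}, so e^{tA} = P e^{tJ} P^{-1}.

For a Jordan block J_k(λ), e^{tJ_k(λ)} = e^{λt} · (I + tN + t^2 N^2/2! + ... + t^{k-1} N^{k-1}/(k-1)!) where N is the nilpotent superdiagonal part.

Assembling the blocks and conjugating back gives the entries of e^{tA} as shown above.

e^{tA} = [[(2*t + 1)*e^{-5*t}, -t*e^{-5*t}, 0], [4*t*e^{-5*t}, (1 - 2*t)*e^{-5*t}, 0], [-2*t*e^{-5*t}, t*e^{-5*t}, e^{-5*t}]]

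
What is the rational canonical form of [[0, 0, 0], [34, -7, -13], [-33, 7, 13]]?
R = [[0, 0, 0], [1, 0, 0], [0, 1, 6]]

The invariant factors of A (the non-unit diagonal entries of the Smith normal form of xI - A over ℚ[x]) are x^2(x - 6), each dividing the next. The characteristic polynomial is their product, x^2(x - 6).

The rational canonical form is the block-diagonal matrix of companion matrices C(f_i):
R = [[0, 0, 0], [1, 0, 0], [0, 1, 6]].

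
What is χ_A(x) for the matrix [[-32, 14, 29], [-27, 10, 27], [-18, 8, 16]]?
χ_A(x) = (x + 2)^3

xI - A = [[x + 32, -14, -29], [27, x - 10, -27], [18, -8, x - 16]].

Expanding det(xI - A) along the first row:
det(xI - A) = + (x + 32)·det([[x - 10, -27], [-8, x - 16]]) - (-14)·det([[27, -27], [18, x - 16]]) + (-29)·det([[27, x - 10], [18, -8]]).

Evaluating gives χ_A(x) = x^3 + 6x^2 + 12x + 8 = (x + 2)^3.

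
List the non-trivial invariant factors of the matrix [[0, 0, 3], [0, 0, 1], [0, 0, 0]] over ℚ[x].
x, x^2

The Jordan structure of A has elementary divisors x^2, x. Arranging the block sizes at each eigenvalue in decreasing order and taking row products gives the invariant factors.

Invariant factors (smallest first, each dividing the next): x, x^2.

Check: the last factor x^2 is the minimal polynomial, and the product x^3 is the characteristic polynomial.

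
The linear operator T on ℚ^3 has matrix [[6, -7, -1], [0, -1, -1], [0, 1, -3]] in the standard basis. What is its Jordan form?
J = [[-2, 1, 0], [0, -2, 0], [0, 0, 6]]

The characteristic polynomial is det(xI - A) = (x - 6)(x + 2)^2, so the eigenvalues are -2 (algebraic multiplicity 2), 6 (algebraic multiplicity 1).

For λ = -2: rank(A + 2I) = 2, rank((A + 2I)^2) = 1. The eigenspace has dimension 3 - 2 = 1, so there is 1 Jordan block; the rank sequence gives block sizes [2].

For λ = 6: algebraic multiplicity 1 gives one 1×1 block.

Assembling the blocks gives the Jordan form J above.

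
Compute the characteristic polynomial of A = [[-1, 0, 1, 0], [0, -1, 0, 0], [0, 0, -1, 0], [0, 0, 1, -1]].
xI - A = [[x + 1, 0, -1, 0], [0, x + 1, 0, 0], [0, 0, x + 1, 0], [0, 0, -1, x + 1]].

Expanding det(xI - A) along the first row:
det(xI - A) = + (x + 1)·det([[x + 1, 0, 0], [0, x + 1, 0], [0, -1, x + 1]]) - (0)·det([[0, 0, 0], [0, x + 1, 0], [0, -1, x + 1]]) + (-1)·det([[0, x + 1, 0], [0, 0, 0], [0, 0, x + 1]]) - (0)·det([[0, x + 1, 0], [0, 0, x + 1], [0, 0, -1]]).

Evaluating gives χ_A(x) = x^4 + 4x^3 + 6x^2 + 4x + 1 = (x + 1)^4.

χ_A(x) = (x + 1)^4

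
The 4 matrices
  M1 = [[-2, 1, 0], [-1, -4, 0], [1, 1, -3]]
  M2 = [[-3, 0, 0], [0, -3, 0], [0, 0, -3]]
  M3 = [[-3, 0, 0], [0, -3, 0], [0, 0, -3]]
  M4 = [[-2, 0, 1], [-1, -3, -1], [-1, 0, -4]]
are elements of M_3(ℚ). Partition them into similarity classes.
Characteristic polynomials: χ_{M1} = (x + 3)^3, χ_{M2} = (x + 3)^3, χ_{M3} = (x + 3)^3, χ_{M4} = (x + 3)^3.

{M1, M4}: invariant factors x + 3, (x + 3)^2.

{M2, M3}: invariant factors x + 3, x + 3, x + 3.

Matrices are similar if and only if their invariant-factor lists agree; the partition into similarity classes is {M1, M4}, {M2, M3}.

2 classes: {M1, M4}, {M2, M3}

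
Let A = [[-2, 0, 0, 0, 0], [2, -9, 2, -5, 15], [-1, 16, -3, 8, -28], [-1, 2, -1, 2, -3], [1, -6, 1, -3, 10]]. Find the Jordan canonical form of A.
J = [[-2, 0, 0, 0, 0], [0, -1, 1, 0, 0], [0, 0, -1, 0, 0], [0, 0, 0, 1, 1], [0, 0, 0, 0, 1]]

The characteristic polynomial is det(xI - A) = (x - 1)^2(x + 1)^2(x + 2), so the eigenvalues are -2 (algebraic multiplicity 1), -1 (algebraic multiplicity 2), 1 (algebraic multiplicity 2).

For λ = -2: algebraic multiplicity 1 gives one 1×1 block.

For λ = -1: rank(A + I) = 4, rank((A + I)^2) = 3. The eigenspace has dimension 5 - 4 = 1, so there is 1 Jordan block; the rank sequence gives block sizes [2].

For λ = 1: rank(A - I) = 4, rank((A - I)^2) = 3. The eigenspace has dimension 5 - 4 = 1, so there is 1 Jordan block; the rank sequence gives block sizes [2].

Assembling the blocks gives the Jordan form J above.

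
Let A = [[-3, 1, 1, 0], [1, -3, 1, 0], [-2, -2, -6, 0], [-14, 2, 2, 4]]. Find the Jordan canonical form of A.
J = [[-4, 1, 0, 0], [0, -4, 0, 0], [0, 0, -4, 0], [0, 0, 0, 4]]

The characteristic polynomial is det(xI - A) = (x - 4)(x + 4)^3, so the eigenvalues are -4 (algebraic multiplicity 3), 4 (algebraic multiplicity 1).

For λ = -4: rank(A + 4I) = 2, rank((A + 4I)^2) = 1. The eigenspace has dimension 4 - 2 = 2, so there are 2 Jordan blocks; the rank sequence gives block sizes [2, 1].

For λ = 4: algebraic multiplicity 1 gives one 1×1 block.

Assembling the blocks gives the Jordan form J above.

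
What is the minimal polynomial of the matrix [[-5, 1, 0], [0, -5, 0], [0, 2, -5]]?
m_A(x) = (x + 5)^2

The characteristic polynomial factors as (x + 5)^3. The minimal polynomial is ∏(x - λ)^{k_λ} where k_λ is the size of the largest Jordan block at λ.

For λ = -5: rank(A + 5I) = 1, and the largest Jordan block has size 2 (the smallest k with rank((A + 5I)^k) = rank((A + 5I)^(k+1))).

So m_A(x) = (x + 5)^2.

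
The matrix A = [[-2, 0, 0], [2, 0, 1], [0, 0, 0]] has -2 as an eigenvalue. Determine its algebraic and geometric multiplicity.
The characteristic polynomial is x^2(x + 2), so the factor x + 2 appears with exponent 1: the algebraic multiplicity is 1.

rank(A + 2I) = 2, so the eigenspace has dimension 3 - 2 = 1: the geometric multiplicity is 1.

algebraic multiplicity 1, geometric multiplicity 1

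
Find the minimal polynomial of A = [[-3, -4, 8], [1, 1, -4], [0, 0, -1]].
The characteristic polynomial factors as (x + 1)^3. The minimal polynomial is ∏(x - λ)^{k_λ} where k_λ is the size of the largest Jordan block at λ.

For λ = -1: rank(A + I) = 1, and the largest Jordan block has size 2 (the smallest k with rank((A + I)^k) = rank((A + I)^(k+1))).

So m_A(x) = (x + 1)^2.

m_A(x) = (x + 1)^2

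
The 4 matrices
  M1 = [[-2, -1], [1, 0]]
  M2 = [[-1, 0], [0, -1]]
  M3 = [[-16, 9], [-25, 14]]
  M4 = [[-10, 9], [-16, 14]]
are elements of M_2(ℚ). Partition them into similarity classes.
Characteristic polynomials: χ_{M1} = (x + 1)^2, χ_{M2} = (x + 1)^2, χ_{M3} = (x + 1)^2, χ_{M4} = (x - 2)^2.

{M1, M3}: invariant factors (x + 1)^2.

{M2}: invariant factors x + 1, x + 1.

{M4}: invariant factors (x - 2)^2.

Matrices are similar if and only if their invariant-factor lists agree; the partition into similarity classes is {M1, M3}, {M2}, {M4}.

3 classes: {M1, M3}, {M2}, {M4}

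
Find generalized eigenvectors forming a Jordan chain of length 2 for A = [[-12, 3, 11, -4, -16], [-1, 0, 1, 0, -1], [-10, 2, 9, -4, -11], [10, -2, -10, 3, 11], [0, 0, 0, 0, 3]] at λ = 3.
v_1 = [[-1, 0, 0, 0, 1]]^T, v_2 = [[-1, 0, -1, 1, 0]]^T

We seek v_1 ∈ ker((A - 3I)^2) \ ker(A - 3I), then set v_{i+1} = (A - 3I) v_i.

One such chain is v_1 = [[-1, 0, 0, 0, 1]]^T, v_2 = [[-1, 0, -1, 1, 0]]^T. Check: (A - 3I) v_2 = [[0, 0, 0, 0, 0]]^T = 0.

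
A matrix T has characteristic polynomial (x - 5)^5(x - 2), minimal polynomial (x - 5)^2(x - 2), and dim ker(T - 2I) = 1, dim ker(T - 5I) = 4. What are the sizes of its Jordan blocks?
λ = 2: algebraic multiplicity 1 (exponent in χ_T), largest block size 1 (exponent in m_T), 1 block (geometric multiplicity). This forces block sizes [1].
λ = 5: algebraic multiplicity 5 (exponent in χ_T), largest block size 2 (exponent in m_T), 4 blocks (geometric multiplicity). These force block sizes [2, 1, 1, 1].

Jordan blocks: (2, 1), (5, 2), (5, 1), (5, 1), (5, 1)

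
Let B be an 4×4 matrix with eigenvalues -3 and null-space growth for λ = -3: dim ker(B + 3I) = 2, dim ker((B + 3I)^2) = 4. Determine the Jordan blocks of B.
Jordan blocks: (-3, 2), (-3, 2)

λ = -3: successive nullity increments [2, 2] count blocks of size ≥ k; block sizes are [2, 2].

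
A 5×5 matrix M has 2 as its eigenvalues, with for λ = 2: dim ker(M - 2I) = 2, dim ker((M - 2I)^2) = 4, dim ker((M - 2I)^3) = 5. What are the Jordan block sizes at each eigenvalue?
λ = 2: successive nullity increments [2, 2, 1] count blocks of size ≥ k; block sizes are [3, 2].

Jordan blocks: (2, 3), (2, 2)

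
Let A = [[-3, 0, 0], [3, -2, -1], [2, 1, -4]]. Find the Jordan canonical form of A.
J = [[-3, 1, 0], [0, -3, 1], [0, 0, -3]]

The characteristic polynomial is det(xI - A) = (x + 3)^3, so the eigenvalues are -3 (algebraic multiplicity 3).

For λ = -3: rank(A + 3I) = 2, rank((A + 3I)^2) = 1, rank((A + 3I)^3) = 0. The eigenspace has dimension 3 - 2 = 1, so there is 1 Jordan block; the rank sequence gives block sizes [3].

Assembling the blocks gives the Jordan form J above.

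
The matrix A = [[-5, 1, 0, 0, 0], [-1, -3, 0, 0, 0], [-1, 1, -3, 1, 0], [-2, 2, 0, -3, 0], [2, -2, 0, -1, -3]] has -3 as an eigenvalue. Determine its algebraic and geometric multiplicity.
The characteristic polynomial is (x + 3)^3(x + 4)^2, so the factor x + 3 appears with exponent 3: the algebraic multiplicity is 3.

rank(A + 3I) = 3, so the eigenspace has dimension 5 - 3 = 2: the geometric multiplicity is 2.

Since 2 < 3, A is not diagonalizable.

algebraic multiplicity 3, geometric multiplicity 2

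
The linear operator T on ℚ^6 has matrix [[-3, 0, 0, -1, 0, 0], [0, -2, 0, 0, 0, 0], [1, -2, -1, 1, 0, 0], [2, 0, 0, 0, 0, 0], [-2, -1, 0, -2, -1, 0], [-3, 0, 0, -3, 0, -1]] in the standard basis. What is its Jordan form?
J = [[-2, 0, 0, 0, 0, 0], [0, -2, 0, 0, 0, 0], [0, 0, -1, 1, 0, 0], [0, 0, 0, -1, 0, 0], [0, 0, 0, 0, -1, 0], [0, 0, 0, 0, 0, -1]]

The characteristic polynomial is det(xI - A) = (x + 1)^4(x + 2)^2, so the eigenvalues are -2 (algebraic multiplicity 2), -1 (algebraic multiplicity 4).

For λ = -2: rank(A + 2I) = 4. The eigenspace has dimension 6 - 4 = 2, so there are 2 Jordan blocks; the rank sequence gives block sizes [1, 1].

For λ = -1: rank(A + I) = 3, rank((A + I)^2) = 2. The eigenspace has dimension 6 - 3 = 3, so there are 3 Jordan blocks; the rank sequence gives block sizes [2, 1, 1].

Assembling the blocks gives the Jordan form J above.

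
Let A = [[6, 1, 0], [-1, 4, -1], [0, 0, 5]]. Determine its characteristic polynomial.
xI - A = [[x - 6, -1, 0], [1, x - 4, 1], [0, 0, x - 5]].

Expanding det(xI - A) along the first row:
det(xI - A) = + (x - 6)·det([[x - 4, 1], [0, x - 5]]) - (-1)·det([[1, 1], [0, x - 5]]) + (0)·det([[1, x - 4], [0, 0]]).

Evaluating gives χ_A(x) = x^3 - 15x^2 + 75x - 125 = (x - 5)^3.

χ_A(x) = (x - 5)^3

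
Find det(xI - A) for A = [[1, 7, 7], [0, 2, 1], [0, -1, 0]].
xI - A = [[x - 1, -7, -7], [0, x - 2, -1], [0, 1, x]].

Expanding det(xI - A) along the first row:
det(xI - A) = + (x - 1)·det([[x - 2, -1], [1, x]]) - (-7)·det([[0, -1], [0, x]]) + (-7)·det([[0, x - 2], [0, 1]]).

Evaluating gives χ_A(x) = x^3 - 3x^2 + 3x - 1 = (x - 1)^3.

χ_A(x) = (x - 1)^3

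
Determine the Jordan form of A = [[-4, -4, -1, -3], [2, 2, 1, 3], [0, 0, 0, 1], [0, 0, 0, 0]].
The characteristic polynomial is det(xI - A) = x^3(x + 2), so the eigenvalues are -2 (algebraic multiplicity 1), 0 (algebraic multiplicity 3).

For λ = -2: algebraic multiplicity 1 gives one 1×1 block.

For λ = 0: rank(A) = 3, rank(A^2) = 2, rank(A^3) = 1. The eigenspace has dimension 4 - 3 = 1, so there is 1 Jordan block; the rank sequence gives block sizes [3].

Assembling the blocks gives the Jordan form J above.

J = [[-2, 0, 0, 0], [0, 0, 1, 0], [0, 0, 0, 1], [0, 0, 0, 0]]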